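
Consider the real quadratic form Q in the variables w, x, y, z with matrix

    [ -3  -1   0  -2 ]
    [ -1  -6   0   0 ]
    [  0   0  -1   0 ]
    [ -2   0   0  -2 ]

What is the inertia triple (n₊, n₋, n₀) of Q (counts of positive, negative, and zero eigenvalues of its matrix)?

(0, 4, 0)

Symmetric row and column elimination reduces A to a congruent diagonal form with pivots -3, -17/3, -1, -10/17.
Counting signs: 4 negative.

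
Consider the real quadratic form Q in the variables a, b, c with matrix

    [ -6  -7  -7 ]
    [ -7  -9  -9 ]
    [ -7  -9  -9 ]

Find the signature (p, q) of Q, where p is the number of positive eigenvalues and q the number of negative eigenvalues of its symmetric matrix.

(0, 2)

Symmetric row and column elimination reduces A to a congruent diagonal form with pivots -6, -5/6, 0.
So there are 2 negative, 1 zero pivots.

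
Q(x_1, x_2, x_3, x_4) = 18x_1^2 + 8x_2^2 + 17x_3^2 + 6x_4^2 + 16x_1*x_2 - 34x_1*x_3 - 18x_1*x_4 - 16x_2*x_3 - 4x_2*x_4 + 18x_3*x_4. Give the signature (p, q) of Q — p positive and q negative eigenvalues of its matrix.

(4, 0)

The symmetric matrix is A = [[18, 8, -17, -9], [8, 8, -8, -2], [-17, -8, 17, 9], [-9, -2, 9, 6]].
Row-reducing A symmetrically gives the diagonal entries 18, 40/9, 9/10, 1/18.
So there are 4 positive pivots.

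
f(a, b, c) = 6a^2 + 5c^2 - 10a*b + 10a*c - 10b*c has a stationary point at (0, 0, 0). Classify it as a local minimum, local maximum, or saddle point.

saddle point

The Hessian at the origin is H = [[12, -10, 10], [-10, 0, -10], [10, -10, 10]].
Row-reducing H symmetrically gives the diagonal entries 12, -25/3, 2.
Counting signs: 2 positive, 1 negative.
H is indefinite, so the origin is a saddle point.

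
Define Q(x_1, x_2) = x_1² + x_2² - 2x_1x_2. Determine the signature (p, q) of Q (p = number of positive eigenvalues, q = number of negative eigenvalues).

(1, 0)

The associated matrix is A = [[1, -1], [-1, 1]].
Row-reducing A symmetrically gives the diagonal entries 1, 0.
That gives 1 positive, 1 zero pivots.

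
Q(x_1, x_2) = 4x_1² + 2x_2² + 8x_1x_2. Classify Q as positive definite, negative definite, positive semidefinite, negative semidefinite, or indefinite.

The associated matrix is A = [[4, 4], [4, 2]].
An LDLᵀ factorisation of A has diagonal entries 4, -2.
That gives 1 positive, 1 negative pivots.
Hence Q is indefinite.

indefinite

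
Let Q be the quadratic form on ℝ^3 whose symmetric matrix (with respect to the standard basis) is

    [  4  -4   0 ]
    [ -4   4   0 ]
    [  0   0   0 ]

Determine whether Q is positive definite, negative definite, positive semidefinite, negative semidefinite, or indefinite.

positive semidefinite

Row-reducing A symmetrically gives the diagonal entries 4, 0, 0.
So there are 1 positive, 2 zero pivots.
Hence Q is positive semidefinite.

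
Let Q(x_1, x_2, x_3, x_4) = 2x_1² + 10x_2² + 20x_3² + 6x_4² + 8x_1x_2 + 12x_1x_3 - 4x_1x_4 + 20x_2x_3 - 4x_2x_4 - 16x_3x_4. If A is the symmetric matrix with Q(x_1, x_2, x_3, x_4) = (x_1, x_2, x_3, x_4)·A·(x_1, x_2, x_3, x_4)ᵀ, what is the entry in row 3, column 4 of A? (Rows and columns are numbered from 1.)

-8

The coefficient of x_3·x_4 in Q is -16. For a symmetric A this equals A[3,4] + A[4,3] = 2·A[3,4].
So A[3,4] = -16/2 = -8.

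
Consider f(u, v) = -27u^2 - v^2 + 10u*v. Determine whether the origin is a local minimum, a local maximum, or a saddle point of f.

The Hessian at the origin is H = [[-54, 10], [10, -2]].
det H = -54·-2 − (10)² = 8 > 0 and H[1,1] = -54 < 0, so H is negative definite.
Therefore the origin is a local maximum.

local maximum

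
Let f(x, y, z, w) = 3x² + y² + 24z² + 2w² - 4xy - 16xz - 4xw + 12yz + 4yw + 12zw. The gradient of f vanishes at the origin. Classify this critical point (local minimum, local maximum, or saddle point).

The Hessian at the origin is H = [[6, -4, -16, -4], [-4, 2, 12, 4], [-16, 12, 48, 12], [-4, 4, 12, 4]].
An LDLᵀ factorisation of H has diagonal entries 6, -2/3, 8, 2.
Counting signs: 3 positive, 1 negative.
H is indefinite, so the origin is a saddle point.

saddle point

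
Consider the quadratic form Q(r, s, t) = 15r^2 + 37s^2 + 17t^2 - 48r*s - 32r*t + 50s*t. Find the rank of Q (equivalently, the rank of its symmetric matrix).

3

The associated matrix is A = [[15, -24, -16], [-24, 37, 25], [-16, 25, 17]].
An LDLᵀ factorisation of A has diagonal entries 15, -7/5, 4/21.
So there are 2 positive, 1 negative pivots.
The rank is the number of nonzero pivots: 3.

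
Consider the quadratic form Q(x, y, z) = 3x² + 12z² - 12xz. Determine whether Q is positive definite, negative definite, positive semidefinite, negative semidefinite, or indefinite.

positive semidefinite

The symmetric matrix is A = [[3, 0, -6], [0, 0, 0], [-6, 0, 12]].
Symmetric row and column elimination reduces A to a congruent diagonal form with pivots 3, 0, 0.
So there are 1 positive, 2 zero pivots.
Hence Q is positive semidefinite.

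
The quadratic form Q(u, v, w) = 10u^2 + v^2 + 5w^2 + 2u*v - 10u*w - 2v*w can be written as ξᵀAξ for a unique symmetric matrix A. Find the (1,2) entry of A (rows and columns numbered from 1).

1

The coefficient of u·v in Q is 2. For a symmetric A this equals A[1,2] + A[2,1] = 2·A[1,2].
So A[1,2] = 2/2 = 1.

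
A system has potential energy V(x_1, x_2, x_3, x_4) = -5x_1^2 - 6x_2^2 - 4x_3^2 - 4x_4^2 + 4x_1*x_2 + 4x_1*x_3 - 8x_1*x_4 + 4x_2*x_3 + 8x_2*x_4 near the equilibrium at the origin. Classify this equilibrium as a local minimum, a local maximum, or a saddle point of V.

saddle point

The Hessian at the origin is H = [[-10, 4, 4, -8], [4, -12, 4, 8], [4, 4, -8, 0], [-8, 8, 0, -8]].
Symmetric row and column elimination reduces H to a congruent diagonal form with pivots -10, -52/5, -44/13, 8/11.
That gives 1 positive, 3 negative pivots.
H is indefinite, so the origin is a saddle point.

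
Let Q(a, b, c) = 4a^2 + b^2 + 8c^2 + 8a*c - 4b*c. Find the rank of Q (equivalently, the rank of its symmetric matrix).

2

The symmetric matrix is A = [[4, 0, 4], [0, 1, -2], [4, -2, 8]].
Symmetric row and column elimination reduces A to a congruent diagonal form with pivots 4, 1, 0.
Counting signs: 2 positive, 1 zero.
The rank is the number of nonzero pivots: 2.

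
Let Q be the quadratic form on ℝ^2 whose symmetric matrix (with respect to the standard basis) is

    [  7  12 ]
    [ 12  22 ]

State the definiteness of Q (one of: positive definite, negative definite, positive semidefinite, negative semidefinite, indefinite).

Applying the same elementary operations to the rows and columns of A produces a congruent diagonal matrix with entries 7, 10/7.
So there are 2 positive pivots.
Hence Q is positive definite.

positive definite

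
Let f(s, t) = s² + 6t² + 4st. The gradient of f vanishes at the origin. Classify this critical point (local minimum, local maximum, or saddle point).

The Hessian at the origin is H = [[2, 4], [4, 12]].
det H = 2·12 − (4)² = 8 > 0 and H[1,1] = 2 > 0, so H is positive definite.
Therefore the origin is a local minimum.

local minimum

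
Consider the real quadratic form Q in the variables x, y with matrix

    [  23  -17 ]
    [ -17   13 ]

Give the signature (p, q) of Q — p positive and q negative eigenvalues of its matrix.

An LDLᵀ factorisation of A has diagonal entries 23, 10/23.
That gives 2 positive pivots.

(2, 0)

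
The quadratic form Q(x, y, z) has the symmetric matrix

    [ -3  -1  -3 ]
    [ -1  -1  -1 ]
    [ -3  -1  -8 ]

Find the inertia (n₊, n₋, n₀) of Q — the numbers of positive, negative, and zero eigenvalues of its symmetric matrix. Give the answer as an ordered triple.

(0, 3, 0)

Row-reducing A symmetrically gives the diagonal entries -3, -2/3, -5.
So there are 3 negative pivots.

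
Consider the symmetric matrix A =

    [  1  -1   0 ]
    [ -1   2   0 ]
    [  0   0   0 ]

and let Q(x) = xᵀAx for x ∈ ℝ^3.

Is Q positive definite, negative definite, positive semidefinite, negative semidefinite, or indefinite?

positive semidefinite

Applying the same elementary operations to the rows and columns of A produces a congruent diagonal matrix with entries 1, 1, 0.
So there are 2 positive, 1 zero pivots.
Hence Q is positive semidefinite.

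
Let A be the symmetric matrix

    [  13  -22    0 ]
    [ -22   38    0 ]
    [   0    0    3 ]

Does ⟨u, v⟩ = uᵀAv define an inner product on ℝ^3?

Leading principal minors: Δ_1 = 13, Δ_2 = 10, Δ_3 = 30.
All leading principal minors are positive, so by Sylvester's criterion Q is positive definite.
⟨·,·⟩ is an inner product exactly when A is positive definite.

yes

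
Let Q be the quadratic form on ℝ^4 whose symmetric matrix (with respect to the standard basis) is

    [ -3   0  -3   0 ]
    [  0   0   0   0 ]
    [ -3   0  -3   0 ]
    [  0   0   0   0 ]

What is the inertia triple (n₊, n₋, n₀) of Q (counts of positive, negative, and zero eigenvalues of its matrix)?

(0, 1, 3)

Symmetric row and column elimination reduces A to a congruent diagonal form with pivots -3, 0, 0, 0.
Counting signs: 1 negative, 3 zero.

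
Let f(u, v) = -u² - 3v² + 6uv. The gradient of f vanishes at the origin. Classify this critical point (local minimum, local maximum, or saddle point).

The Hessian at the origin is H = [[-2, 6], [6, -6]].
det H = -2·-6 − (6)² = -24 < 0, so H is indefinite.
Therefore the origin is a saddle point.

saddle point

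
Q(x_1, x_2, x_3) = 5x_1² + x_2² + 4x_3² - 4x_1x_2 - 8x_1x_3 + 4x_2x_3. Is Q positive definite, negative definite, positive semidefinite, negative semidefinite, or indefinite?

positive semidefinite

The symmetric matrix is A = [[5, -2, -4], [-2, 1, 2], [-4, 2, 4]].
Congruent diagonalization of A (simultaneous row and column reduction) yields pivots 5, 1/5, 0.
Counting signs: 2 positive, 1 zero.
Hence Q is positive semidefinite.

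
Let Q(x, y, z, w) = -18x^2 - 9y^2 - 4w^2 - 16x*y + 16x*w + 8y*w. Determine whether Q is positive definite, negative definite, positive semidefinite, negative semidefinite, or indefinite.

Write A = [[-18, -8, 0, 8], [-8, -9, 0, 4], [0, 0, 0, 0], [8, 4, 0, -4]].
Applying the same elementary operations to the rows and columns of A produces a congruent diagonal matrix with entries -18, -49/9, 0, -20/49.
Counting signs: 3 negative, 1 zero.
Hence Q is negative semidefinite.

negative semidefinite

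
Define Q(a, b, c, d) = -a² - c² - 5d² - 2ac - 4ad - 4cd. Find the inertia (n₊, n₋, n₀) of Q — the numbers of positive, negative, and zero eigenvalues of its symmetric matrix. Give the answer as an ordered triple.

The associated matrix is A = [[-1, 0, -1, -2], [0, 0, 0, 0], [-1, 0, -1, -2], [-2, 0, -2, -5]].
Congruent diagonalization of A (simultaneous row and column reduction) yields pivots -1, 0, 0, -1.
Counting signs: 2 negative, 2 zero.

(0, 2, 2)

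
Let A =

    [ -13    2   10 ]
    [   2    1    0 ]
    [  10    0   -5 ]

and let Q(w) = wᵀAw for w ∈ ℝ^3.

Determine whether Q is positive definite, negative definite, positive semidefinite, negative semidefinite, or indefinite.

indefinite

Row-reducing A symmetrically gives the diagonal entries -13, 17/13, 15/17.
Counting signs: 2 positive, 1 negative.
Hence Q is indefinite.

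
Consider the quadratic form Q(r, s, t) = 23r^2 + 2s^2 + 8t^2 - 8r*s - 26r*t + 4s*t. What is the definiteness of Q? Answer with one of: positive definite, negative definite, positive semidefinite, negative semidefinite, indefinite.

positive definite

The symmetric matrix of Q is A = [[23, -4, -13], [-4, 2, 2], [-13, 2, 8]].
Leading principal minors: Δ_1 = 23, Δ_2 = 30, Δ_3 = 18.
All leading principal minors are positive, so by Sylvester's criterion Q is positive definite.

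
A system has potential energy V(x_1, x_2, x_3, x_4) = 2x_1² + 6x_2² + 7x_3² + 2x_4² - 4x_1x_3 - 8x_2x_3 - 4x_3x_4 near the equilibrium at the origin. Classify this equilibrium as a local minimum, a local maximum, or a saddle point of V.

local minimum

The Hessian at the origin is H = [[4, 0, -4, 0], [0, 12, -8, 0], [-4, -8, 14, -4], [0, 0, -4, 4]].
Symmetric row and column elimination reduces H to a congruent diagonal form with pivots 4, 12, 14/3, 4/7.
Counting signs: 4 positive.
H is positive definite, so the origin is a strict local minimum.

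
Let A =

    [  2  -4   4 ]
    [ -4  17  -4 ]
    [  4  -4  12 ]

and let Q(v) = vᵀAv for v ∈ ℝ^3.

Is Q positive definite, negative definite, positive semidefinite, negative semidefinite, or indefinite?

positive definite

Leading principal minors: Δ_1 = 2, Δ_2 = 18, Δ_3 = 40.
All leading principal minors are positive, so by Sylvester's criterion Q is positive definite.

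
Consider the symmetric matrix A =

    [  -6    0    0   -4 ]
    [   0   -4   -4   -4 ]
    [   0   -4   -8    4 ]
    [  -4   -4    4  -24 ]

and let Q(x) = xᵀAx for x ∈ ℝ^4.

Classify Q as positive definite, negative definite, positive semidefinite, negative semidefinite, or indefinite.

negative definite

Congruent diagonalization of A (simultaneous row and column reduction) yields pivots -6, -4, -4, -4/3.
So there are 4 negative pivots.
Hence Q is negative definite.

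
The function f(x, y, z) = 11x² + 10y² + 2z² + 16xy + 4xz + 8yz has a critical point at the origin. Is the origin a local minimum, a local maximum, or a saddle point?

The Hessian at the origin is H = [[22, 16, 4], [16, 20, 8], [4, 8, 4]].
Symmetric row and column elimination reduces H to a congruent diagonal form with pivots 22, 92/11, 4/23.
Counting signs: 3 positive.
H is positive definite, so the origin is a strict local minimum.

local minimum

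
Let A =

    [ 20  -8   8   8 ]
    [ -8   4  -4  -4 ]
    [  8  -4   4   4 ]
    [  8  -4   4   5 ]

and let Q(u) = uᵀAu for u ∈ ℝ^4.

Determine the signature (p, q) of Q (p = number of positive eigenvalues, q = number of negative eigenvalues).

(3, 0)

Symmetric row and column elimination reduces A to a congruent diagonal form with pivots 20, 4/5, 0, 1.
That gives 3 positive, 1 zero pivots.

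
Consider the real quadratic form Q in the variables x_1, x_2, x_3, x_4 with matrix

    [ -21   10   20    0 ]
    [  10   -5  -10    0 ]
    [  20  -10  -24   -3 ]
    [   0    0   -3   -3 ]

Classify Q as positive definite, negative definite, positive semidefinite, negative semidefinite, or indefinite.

Leading principal minors: Δ_1 = -21, Δ_2 = 5, Δ_3 = -20, Δ_4 = 15.
The signs alternate starting with Δ_1 < 0, so by Sylvester's criterion Q is negative definite.

negative definite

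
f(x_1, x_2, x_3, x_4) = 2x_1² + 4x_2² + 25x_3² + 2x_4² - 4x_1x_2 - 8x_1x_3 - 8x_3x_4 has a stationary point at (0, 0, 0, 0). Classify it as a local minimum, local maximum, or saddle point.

The Hessian at the origin is H = [[4, -4, -8, 0], [-4, 8, 0, 0], [-8, 0, 50, -8], [0, 0, -8, 4]].
Congruent diagonalization of H (simultaneous row and column reduction) yields pivots 4, 4, 18, 4/9.
Counting signs: 4 positive.
H is positive definite, so the origin is a strict local minimum.

local minimum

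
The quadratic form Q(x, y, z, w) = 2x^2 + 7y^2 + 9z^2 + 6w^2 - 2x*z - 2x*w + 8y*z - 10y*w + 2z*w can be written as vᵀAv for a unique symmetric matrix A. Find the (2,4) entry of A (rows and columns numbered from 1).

-5

The coefficient of y·w in Q is -10. For a symmetric A this equals A[2,4] + A[4,2] = 2·A[2,4].
So A[2,4] = -10/2 = -5.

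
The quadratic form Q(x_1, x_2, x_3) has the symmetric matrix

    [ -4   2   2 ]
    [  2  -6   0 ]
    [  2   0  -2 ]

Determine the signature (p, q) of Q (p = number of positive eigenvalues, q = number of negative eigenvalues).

(0, 3)

Row-reducing A symmetrically gives the diagonal entries -4, -5, -4/5.
That gives 3 negative pivots.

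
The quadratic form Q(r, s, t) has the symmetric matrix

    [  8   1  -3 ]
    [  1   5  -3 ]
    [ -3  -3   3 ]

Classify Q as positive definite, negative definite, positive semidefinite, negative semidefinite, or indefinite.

Symmetric row and column elimination reduces A to a congruent diagonal form with pivots 8, 39/8, 6/13.
That gives 3 positive pivots.
Hence Q is positive definite.

positive definite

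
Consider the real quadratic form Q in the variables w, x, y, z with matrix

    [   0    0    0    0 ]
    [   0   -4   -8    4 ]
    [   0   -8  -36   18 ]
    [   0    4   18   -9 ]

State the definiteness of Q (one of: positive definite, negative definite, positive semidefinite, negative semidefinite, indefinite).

negative semidefinite

Symmetric row and column elimination reduces A to a congruent diagonal form with pivots 0, -4, -20, 0.
So there are 2 negative, 2 zero pivots.
Hence Q is negative semidefinite.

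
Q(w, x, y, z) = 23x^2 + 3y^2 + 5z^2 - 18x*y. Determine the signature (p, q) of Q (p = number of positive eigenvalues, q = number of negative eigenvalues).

The associated matrix is A = [[0, 0, 0, 0], [0, 23, -9, 0], [0, -9, 3, 0], [0, 0, 0, 5]].
Row-reducing A symmetrically gives the diagonal entries 0, 23, -12/23, 5.
Counting signs: 2 positive, 1 negative, 1 zero.

(2, 1)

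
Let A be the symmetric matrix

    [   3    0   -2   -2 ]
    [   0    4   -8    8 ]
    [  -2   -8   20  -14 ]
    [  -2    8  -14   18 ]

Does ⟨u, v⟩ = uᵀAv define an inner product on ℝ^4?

yes

An LDLᵀ factorisation of A has diagonal entries 3, 4, 8/3, 1/2.
Counting signs: 4 positive.
Hence Q is positive definite.
⟨·,·⟩ is an inner product exactly when A is positive definite.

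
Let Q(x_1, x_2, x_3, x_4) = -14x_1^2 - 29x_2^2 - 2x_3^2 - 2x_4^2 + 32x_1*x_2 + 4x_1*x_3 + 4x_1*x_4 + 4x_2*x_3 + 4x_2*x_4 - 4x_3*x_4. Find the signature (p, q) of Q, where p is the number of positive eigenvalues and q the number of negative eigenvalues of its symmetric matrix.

The symmetric matrix is A = [[-14, 16, 2, 2], [16, -29, 2, 2], [2, 2, -2, -2], [2, 2, -2, -2]].
Congruent diagonalization of A (simultaneous row and column reduction) yields pivots -14, -75/7, 0, 0.
Counting signs: 2 negative, 2 zero.

(0, 2)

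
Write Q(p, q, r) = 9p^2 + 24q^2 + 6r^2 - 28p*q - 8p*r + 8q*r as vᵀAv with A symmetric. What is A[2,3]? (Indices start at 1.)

4

The coefficient of q·r in Q is 8. For a symmetric A this equals A[2,3] + A[3,2] = 2·A[2,3].
So A[2,3] = 8/2 = 4.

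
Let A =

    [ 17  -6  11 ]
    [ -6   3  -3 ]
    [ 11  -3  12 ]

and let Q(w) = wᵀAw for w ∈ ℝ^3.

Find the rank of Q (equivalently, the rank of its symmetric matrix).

3

Applying the same elementary operations to the rows and columns of A produces a congruent diagonal matrix with entries 17, 15/17, 4.
That gives 3 positive pivots.
The rank is the number of nonzero pivots: 3.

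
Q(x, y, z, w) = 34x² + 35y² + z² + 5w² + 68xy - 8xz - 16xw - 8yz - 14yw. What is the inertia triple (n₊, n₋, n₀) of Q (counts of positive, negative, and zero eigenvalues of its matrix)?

(4, 0, 0)

The symmetric matrix is A = [[34, 34, -4, -8], [34, 35, -4, -7], [-4, -4, 1, 0], [-8, -7, 0, 5]].
An LDLᵀ factorisation of A has diagonal entries 34, 1, 9/17, 4/9.
So there are 4 positive pivots.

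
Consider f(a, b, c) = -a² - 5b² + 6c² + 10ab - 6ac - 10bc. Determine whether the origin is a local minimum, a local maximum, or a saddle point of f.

saddle point

The Hessian at the origin is H = [[-2, 10, -6], [10, -10, -10], [-6, -10, 12]].
An LDLᵀ factorisation of H has diagonal entries -2, 40, -10.
So there are 1 positive, 2 negative pivots.
H is indefinite, so the origin is a saddle point.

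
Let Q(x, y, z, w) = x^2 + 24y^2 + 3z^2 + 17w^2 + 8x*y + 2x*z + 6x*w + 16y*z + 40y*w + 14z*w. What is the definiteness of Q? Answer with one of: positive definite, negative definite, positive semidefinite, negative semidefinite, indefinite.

positive semidefinite

The associated matrix is A = [[1, 4, 1, 3], [4, 24, 8, 20], [1, 8, 3, 7], [3, 20, 7, 17]].
Applying the same elementary operations to the rows and columns of A produces a congruent diagonal matrix with entries 1, 8, 0, 0.
That gives 2 positive, 2 zero pivots.
Hence Q is positive semidefinite.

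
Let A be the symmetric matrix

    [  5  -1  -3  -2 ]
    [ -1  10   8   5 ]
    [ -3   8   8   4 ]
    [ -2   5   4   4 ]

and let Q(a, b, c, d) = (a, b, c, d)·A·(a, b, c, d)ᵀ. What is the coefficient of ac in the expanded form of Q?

-6

The coefficient of ac is A[1,3] + A[3,1] = 2·(-3) = -6.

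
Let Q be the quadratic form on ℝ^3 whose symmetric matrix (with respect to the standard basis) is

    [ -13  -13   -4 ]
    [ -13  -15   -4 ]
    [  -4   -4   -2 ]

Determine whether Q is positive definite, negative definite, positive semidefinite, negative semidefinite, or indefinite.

negative definite

Leading principal minors: Δ_1 = -13, Δ_2 = 26, Δ_3 = -20.
The signs alternate starting with Δ_1 < 0, so by Sylvester's criterion Q is negative definite.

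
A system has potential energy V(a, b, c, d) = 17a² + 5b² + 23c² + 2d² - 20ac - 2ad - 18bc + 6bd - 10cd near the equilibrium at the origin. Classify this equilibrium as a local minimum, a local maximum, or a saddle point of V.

local minimum

The Hessian at the origin is H = [[34, 0, -20, -2], [0, 10, -18, 6], [-20, -18, 46, -10], [-2, 6, -10, 4]].
An LDLᵀ factorisation of H has diagonal entries 34, 10, 156/85, 8/39.
Counting signs: 4 positive.
H is positive definite, so the origin is a strict local minimum.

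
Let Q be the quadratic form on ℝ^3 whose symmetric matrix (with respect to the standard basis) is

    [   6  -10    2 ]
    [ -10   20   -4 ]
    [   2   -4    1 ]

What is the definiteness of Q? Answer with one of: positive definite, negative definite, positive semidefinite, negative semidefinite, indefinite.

Applying the same elementary operations to the rows and columns of A produces a congruent diagonal matrix with entries 6, 10/3, 1/5.
That gives 3 positive pivots.
Hence Q is positive definite.

positive definite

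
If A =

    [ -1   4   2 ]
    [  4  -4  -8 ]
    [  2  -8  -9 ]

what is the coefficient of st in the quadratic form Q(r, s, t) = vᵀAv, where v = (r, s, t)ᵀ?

The coefficient of st is A[2,3] + A[3,2] = 2·(-8) = -16.

-16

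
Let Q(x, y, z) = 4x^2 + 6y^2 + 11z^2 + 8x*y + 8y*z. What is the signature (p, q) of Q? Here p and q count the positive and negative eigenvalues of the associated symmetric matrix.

Write A = [[4, 4, 0], [4, 6, 4], [0, 4, 11]].
An LDLᵀ factorisation of A has diagonal entries 4, 2, 3.
That gives 3 positive pivots.

(3, 0)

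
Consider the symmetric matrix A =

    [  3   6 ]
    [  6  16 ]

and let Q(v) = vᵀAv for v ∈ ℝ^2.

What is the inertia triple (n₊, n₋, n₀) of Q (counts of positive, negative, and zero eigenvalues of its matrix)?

(2, 0, 0)

Congruent diagonalization of A (simultaneous row and column reduction) yields pivots 3, 4.
That gives 2 positive pivots.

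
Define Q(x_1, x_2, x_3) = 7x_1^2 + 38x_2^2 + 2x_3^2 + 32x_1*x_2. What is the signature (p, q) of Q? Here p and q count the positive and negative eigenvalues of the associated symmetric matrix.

(3, 0)

The symmetric matrix is A = [[7, 16, 0], [16, 38, 0], [0, 0, 2]].
Row-reducing A symmetrically gives the diagonal entries 7, 10/7, 2.
So there are 3 positive pivots.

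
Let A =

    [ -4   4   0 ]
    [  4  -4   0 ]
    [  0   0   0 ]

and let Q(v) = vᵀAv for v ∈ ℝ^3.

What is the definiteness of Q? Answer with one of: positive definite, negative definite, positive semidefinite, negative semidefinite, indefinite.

negative semidefinite

Row-reducing A symmetrically gives the diagonal entries -4, 0, 0.
So there are 1 negative, 2 zero pivots.
Hence Q is negative semidefinite.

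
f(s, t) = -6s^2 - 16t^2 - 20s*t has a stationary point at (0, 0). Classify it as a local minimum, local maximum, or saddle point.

The Hessian at the origin is H = [[-12, -20], [-20, -32]].
det H = -12·-32 − (-20)² = -16 < 0, so H is indefinite.
Therefore the origin is a saddle point.

saddle point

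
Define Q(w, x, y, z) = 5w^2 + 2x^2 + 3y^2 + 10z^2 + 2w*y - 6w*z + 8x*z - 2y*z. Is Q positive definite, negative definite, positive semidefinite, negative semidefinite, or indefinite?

The associated matrix is A = [[5, 0, 1, -3], [0, 2, 0, 4], [1, 0, 3, -1], [-3, 4, -1, 10]].
Congruent diagonalization of A (simultaneous row and column reduction) yields pivots 5, 2, 14/5, 1/7.
That gives 4 positive pivots.
Hence Q is positive definite.

positive definite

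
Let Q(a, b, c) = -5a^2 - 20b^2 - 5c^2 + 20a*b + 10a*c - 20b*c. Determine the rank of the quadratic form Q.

The associated matrix is A = [[-5, 10, 5], [10, -20, -10], [5, -10, -5]].
Congruent diagonalization of A (simultaneous row and column reduction) yields pivots -5, 0, 0.
Counting signs: 1 negative, 2 zero.
The rank is the number of nonzero pivots: 1.

1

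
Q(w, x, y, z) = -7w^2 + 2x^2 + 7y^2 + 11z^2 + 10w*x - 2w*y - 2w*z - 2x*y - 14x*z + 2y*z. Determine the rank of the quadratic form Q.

4

Write A = [[-7, 5, -1, -1], [5, 2, -1, -7], [-1, -1, 7, 1], [-1, -7, 1, 11]].
Symmetric row and column elimination reduces A to a congruent diagonal form with pivots -7, 39/7, 86/13, 10/43.
Counting signs: 3 positive, 1 negative.
The rank is the number of nonzero pivots: 4.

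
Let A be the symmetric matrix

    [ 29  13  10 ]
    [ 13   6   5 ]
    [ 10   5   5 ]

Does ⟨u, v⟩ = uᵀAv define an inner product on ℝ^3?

Congruent diagonalization of A (simultaneous row and column reduction) yields pivots 29, 5/29, 0.
That gives 2 positive, 1 zero pivots.
Hence Q is positive semidefinite.
⟨·,·⟩ is an inner product exactly when A is positive definite.

no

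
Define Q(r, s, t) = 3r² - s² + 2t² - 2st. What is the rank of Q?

The associated matrix is A = [[3, 0, 0], [0, -1, -1], [0, -1, 2]].
Congruent diagonalization of A (simultaneous row and column reduction) yields pivots 3, -1, 3.
That gives 2 positive, 1 negative pivots.
The rank is the number of nonzero pivots: 3.

3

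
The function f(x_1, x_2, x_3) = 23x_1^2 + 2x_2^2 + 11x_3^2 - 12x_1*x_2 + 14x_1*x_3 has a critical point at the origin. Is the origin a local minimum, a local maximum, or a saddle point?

local minimum

The Hessian at the origin is H = [[46, -12, 14], [-12, 4, 0], [14, 0, 22]].
An LDLᵀ factorisation of H has diagonal entries 46, 20/23, 12/5.
Counting signs: 3 positive.
H is positive definite, so the origin is a strict local minimum.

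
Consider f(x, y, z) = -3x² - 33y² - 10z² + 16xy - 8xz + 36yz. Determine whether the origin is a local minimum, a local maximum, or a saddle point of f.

The Hessian at the origin is H = [[-6, 16, -8], [16, -66, 36], [-8, 36, -20]].
Congruent diagonalization of H (simultaneous row and column reduction) yields pivots -6, -70/3, -4/35.
So there are 3 negative pivots.
H is negative definite, so the origin is a strict local maximum.

local maximum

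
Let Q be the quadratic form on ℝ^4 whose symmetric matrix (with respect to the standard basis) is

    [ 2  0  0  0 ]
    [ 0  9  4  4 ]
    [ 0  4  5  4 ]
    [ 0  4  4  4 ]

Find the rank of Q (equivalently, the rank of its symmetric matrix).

4

Row-reducing A symmetrically gives the diagonal entries 2, 9, 29/9, 20/29.
So there are 4 positive pivots.
The rank is the number of nonzero pivots: 4.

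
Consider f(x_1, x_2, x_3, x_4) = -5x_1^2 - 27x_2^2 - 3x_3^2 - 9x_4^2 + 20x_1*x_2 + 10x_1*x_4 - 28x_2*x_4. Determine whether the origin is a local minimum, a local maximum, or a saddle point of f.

local maximum

The Hessian at the origin is H = [[-10, 20, 0, 10], [20, -54, 0, -28], [0, 0, -6, 0], [10, -28, 0, -18]].
Congruent diagonalization of H (simultaneous row and column reduction) yields pivots -10, -14, -6, -24/7.
So there are 4 negative pivots.
H is negative definite, so the origin is a strict local maximum.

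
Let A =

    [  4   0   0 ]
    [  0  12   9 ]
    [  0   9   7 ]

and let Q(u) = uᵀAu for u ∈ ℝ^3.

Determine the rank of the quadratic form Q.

3

Applying the same elementary operations to the rows and columns of A produces a congruent diagonal matrix with entries 4, 12, 1/4.
Counting signs: 3 positive.
The rank is the number of nonzero pivots: 3.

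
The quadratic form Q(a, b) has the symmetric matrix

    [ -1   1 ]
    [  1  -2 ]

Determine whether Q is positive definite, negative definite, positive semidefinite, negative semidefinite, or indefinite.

Leading principal minors: Δ_1 = -1, Δ_2 = 1.
The signs alternate starting with Δ_1 < 0, so by Sylvester's criterion Q is negative definite.

negative definite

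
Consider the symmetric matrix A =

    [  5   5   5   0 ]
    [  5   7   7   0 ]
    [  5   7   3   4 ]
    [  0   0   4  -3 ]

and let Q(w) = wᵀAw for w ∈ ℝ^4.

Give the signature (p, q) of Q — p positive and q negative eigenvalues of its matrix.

Congruent diagonalization of A (simultaneous row and column reduction) yields pivots 5, 2, -4, 1.
Counting signs: 3 positive, 1 negative.

(3, 1)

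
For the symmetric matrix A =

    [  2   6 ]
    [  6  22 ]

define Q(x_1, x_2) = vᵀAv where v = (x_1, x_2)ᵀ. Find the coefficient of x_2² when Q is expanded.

22

The coefficient of x_2² is the diagonal entry A[2,2] = 22.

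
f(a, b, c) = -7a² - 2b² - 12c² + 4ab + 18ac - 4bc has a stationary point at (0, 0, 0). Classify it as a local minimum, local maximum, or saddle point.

The Hessian at the origin is H = [[-14, 4, 18], [4, -4, -4], [18, -4, -24]].
Symmetric row and column elimination reduces H to a congruent diagonal form with pivots -14, -20/7, -2/5.
Counting signs: 3 negative.
H is negative definite, so the origin is a strict local maximum.

local maximum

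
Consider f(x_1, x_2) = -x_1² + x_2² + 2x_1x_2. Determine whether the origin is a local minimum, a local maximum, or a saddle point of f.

The Hessian at the origin is H = [[-2, 2], [2, 2]].
det H = -2·2 − (2)² = -8 < 0, so H is indefinite.
Therefore the origin is a saddle point.

saddle point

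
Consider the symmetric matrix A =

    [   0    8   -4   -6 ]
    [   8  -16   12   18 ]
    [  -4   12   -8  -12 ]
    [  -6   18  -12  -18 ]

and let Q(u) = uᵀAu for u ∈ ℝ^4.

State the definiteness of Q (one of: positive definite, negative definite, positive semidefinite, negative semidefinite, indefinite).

A is congruent to a diagonal matrix with 1 positive, 1 negative and 2 zero entries, so Q is indefinite.

indefinite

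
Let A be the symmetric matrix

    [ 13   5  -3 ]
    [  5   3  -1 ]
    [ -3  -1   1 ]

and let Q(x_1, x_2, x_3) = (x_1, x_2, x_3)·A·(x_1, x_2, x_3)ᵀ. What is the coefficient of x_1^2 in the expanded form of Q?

13

The coefficient of x_1^2 is the diagonal entry A[1,1] = 13.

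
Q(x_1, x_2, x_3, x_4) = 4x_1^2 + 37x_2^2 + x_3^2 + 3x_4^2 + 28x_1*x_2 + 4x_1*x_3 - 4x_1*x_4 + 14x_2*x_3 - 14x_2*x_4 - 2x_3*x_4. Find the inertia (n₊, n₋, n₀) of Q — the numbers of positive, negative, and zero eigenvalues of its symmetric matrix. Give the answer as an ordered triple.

(2, 1, 1)

The symmetric matrix is A = [[4, 14, 2, -2], [14, 37, 7, -7], [2, 7, 1, -1], [-2, -7, -1, 3]].
Row-reducing A symmetrically gives the diagonal entries 4, -12, 0, 2.
Counting signs: 2 positive, 1 negative, 1 zero.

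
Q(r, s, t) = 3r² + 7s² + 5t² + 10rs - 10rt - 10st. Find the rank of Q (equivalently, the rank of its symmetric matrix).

Write A = [[3, 5, -5], [5, 7, -5], [-5, -5, 5]].
Row-reducing A symmetrically gives the diagonal entries 3, -4/3, 5.
Counting signs: 2 positive, 1 negative.
The rank is the number of nonzero pivots: 3.

3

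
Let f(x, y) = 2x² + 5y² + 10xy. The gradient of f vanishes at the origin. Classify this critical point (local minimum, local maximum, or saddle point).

saddle point

The Hessian at the origin is H = [[4, 10], [10, 10]].
det H = 4·10 − (10)² = -60 < 0, so H is indefinite.
Therefore the origin is a saddle point.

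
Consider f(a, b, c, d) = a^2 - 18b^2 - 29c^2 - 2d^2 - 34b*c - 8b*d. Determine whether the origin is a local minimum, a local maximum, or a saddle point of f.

saddle point

The Hessian at the origin is H = [[2, 0, 0, 0], [0, -36, -34, -8], [0, -34, -58, 0], [0, -8, 0, -4]].
Applying the same elementary operations to the rows and columns of H produces a congruent diagonal matrix with entries 2, -36, -233/9, -4/233.
Counting signs: 1 positive, 3 negative.
H is indefinite, so the origin is a saddle point.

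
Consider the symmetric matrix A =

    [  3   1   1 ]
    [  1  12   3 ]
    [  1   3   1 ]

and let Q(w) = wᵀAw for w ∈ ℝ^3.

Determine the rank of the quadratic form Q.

3

Congruent diagonalization of A (simultaneous row and column reduction) yields pivots 3, 35/3, 2/35.
So there are 3 positive pivots.
The rank is the number of nonzero pivots: 3.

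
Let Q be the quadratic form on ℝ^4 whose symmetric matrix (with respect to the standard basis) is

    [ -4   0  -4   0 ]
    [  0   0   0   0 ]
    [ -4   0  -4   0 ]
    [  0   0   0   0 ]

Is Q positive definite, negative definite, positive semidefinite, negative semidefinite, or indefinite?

Symmetric row and column elimination reduces A to a congruent diagonal form with pivots -4, 0, 0, 0.
So there are 1 negative, 3 zero pivots.
Hence Q is negative semidefinite.

negative semidefinite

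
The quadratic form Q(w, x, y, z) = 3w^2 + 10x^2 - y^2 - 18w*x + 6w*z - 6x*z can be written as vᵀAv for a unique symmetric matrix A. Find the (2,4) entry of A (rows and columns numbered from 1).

-3

The coefficient of x·z in Q is -6. For a symmetric A this equals A[2,4] + A[4,2] = 2·A[2,4].
So A[2,4] = -6/2 = -3.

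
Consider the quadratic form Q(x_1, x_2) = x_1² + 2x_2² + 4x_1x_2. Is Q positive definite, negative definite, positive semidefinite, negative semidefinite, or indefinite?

indefinite

The associated matrix is A = [[1, 2], [2, 2]].
Applying the same elementary operations to the rows and columns of A produces a congruent diagonal matrix with entries 1, -2.
Counting signs: 1 positive, 1 negative.
Hence Q is indefinite.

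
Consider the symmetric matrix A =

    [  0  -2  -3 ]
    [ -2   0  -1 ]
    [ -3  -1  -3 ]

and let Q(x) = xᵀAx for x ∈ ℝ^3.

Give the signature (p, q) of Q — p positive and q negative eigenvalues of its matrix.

(1, 1)

By Sylvester's law of inertia any congruent diagonalization of A has 1 positive, 1 negative and 1 zero entries.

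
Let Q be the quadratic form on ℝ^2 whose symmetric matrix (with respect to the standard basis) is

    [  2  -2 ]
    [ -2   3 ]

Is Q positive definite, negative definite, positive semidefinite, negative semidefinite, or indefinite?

An LDLᵀ factorisation of A has diagonal entries 2, 1.
That gives 2 positive pivots.
Hence Q is positive definite.

positive definite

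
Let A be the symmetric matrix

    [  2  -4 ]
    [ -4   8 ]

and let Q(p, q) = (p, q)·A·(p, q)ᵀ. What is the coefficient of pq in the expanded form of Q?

-8

The coefficient of pq is A[1,2] + A[2,1] = 2·(-4) = -8.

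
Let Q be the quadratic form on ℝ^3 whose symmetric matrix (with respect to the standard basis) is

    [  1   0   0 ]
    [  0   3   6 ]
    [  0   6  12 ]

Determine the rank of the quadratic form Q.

Row-reducing A symmetrically gives the diagonal entries 1, 3, 0.
That gives 2 positive, 1 zero pivots.
The rank is the number of nonzero pivots: 2.

2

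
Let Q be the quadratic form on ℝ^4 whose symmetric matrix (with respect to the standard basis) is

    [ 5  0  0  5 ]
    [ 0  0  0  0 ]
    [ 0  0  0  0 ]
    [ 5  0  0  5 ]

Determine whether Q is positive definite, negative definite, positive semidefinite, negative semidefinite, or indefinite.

positive semidefinite

Symmetric row and column elimination reduces A to a congruent diagonal form with pivots 5, 0, 0, 0.
Counting signs: 1 positive, 3 zero.
Hence Q is positive semidefinite.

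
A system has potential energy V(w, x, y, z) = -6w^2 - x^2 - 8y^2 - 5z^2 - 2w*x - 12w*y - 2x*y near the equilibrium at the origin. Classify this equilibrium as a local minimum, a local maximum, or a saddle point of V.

The Hessian at the origin is H = [[-12, -2, -12, 0], [-2, -2, -2, 0], [-12, -2, -16, 0], [0, 0, 0, -10]].
Congruent diagonalization of H (simultaneous row and column reduction) yields pivots -12, -5/3, -4, -10.
That gives 4 negative pivots.
H is negative definite, so the origin is a strict local maximum.

local maximum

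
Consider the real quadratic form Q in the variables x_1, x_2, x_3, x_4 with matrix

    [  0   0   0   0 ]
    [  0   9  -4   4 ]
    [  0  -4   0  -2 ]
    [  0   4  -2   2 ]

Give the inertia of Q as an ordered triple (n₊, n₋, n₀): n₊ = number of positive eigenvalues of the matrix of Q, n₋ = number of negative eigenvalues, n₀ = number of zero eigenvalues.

(2, 1, 1)

Row-reducing A symmetrically gives the diagonal entries 0, 9, -16/9, 1/4.
So there are 2 positive, 1 negative, 1 zero pivots.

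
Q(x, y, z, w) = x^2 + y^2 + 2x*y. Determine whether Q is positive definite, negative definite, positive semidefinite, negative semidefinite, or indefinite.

The symmetric matrix is A = [[1, 1, 0, 0], [1, 1, 0, 0], [0, 0, 0, 0], [0, 0, 0, 0]].
Congruent diagonalization of A (simultaneous row and column reduction) yields pivots 1, 0, 0, 0.
Counting signs: 1 positive, 3 zero.
Hence Q is positive semidefinite.

positive semidefinite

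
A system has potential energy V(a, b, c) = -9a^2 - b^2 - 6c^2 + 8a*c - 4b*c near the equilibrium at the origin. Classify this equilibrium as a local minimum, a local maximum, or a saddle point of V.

The Hessian at the origin is H = [[-18, 0, 8], [0, -2, -4], [8, -4, -12]].
Symmetric row and column elimination reduces H to a congruent diagonal form with pivots -18, -2, -4/9.
So there are 3 negative pivots.
H is negative definite, so the origin is a strict local maximum.

local maximum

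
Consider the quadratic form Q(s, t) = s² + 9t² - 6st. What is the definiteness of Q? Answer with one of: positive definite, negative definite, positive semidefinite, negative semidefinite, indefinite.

positive semidefinite

The associated matrix is A = [[1, -3], [-3, 9]].
Congruent diagonalization of A (simultaneous row and column reduction) yields pivots 1, 0.
So there are 1 positive, 1 zero pivots.
Hence Q is positive semidefinite.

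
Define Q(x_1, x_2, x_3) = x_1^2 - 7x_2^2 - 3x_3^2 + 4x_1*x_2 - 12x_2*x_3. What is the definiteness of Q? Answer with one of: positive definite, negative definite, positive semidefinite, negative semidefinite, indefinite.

indefinite

The symmetric matrix is A = [[1, 2, 0], [2, -7, -6], [0, -6, -3]].
An LDLᵀ factorisation of A has diagonal entries 1, -11, 3/11.
That gives 2 positive, 1 negative pivots.
Hence Q is indefinite.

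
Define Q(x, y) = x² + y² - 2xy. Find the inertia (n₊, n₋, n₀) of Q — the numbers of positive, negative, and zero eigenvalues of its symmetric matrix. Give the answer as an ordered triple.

(1, 0, 1)

The associated matrix is A = [[1, -1], [-1, 1]].
Congruent diagonalization of A (simultaneous row and column reduction) yields pivots 1, 0.
So there are 1 positive, 1 zero pivots.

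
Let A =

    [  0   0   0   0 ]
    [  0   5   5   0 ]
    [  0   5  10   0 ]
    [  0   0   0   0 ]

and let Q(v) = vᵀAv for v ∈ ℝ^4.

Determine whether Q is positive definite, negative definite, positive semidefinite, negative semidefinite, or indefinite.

Row-reducing A symmetrically gives the diagonal entries 0, 5, 5, 0.
That gives 2 positive, 2 zero pivots.
Hence Q is positive semidefinite.

positive semidefinite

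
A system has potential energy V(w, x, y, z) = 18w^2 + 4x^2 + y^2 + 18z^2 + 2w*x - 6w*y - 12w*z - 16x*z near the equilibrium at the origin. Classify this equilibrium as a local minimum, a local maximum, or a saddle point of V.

The Hessian at the origin is H = [[36, 2, -6, -12], [2, 8, 0, -16], [-6, 0, 2, 0], [-12, -16, 0, 36]].
Applying the same elementary operations to the rows and columns of H produces a congruent diagonal matrix with entries 36, 71/9, 70/71, 12/35.
Counting signs: 4 positive.
H is positive definite, so the origin is a strict local minimum.

local minimum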